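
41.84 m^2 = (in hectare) 0.004184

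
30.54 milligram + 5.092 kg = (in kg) 5.092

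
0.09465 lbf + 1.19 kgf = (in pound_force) 2.718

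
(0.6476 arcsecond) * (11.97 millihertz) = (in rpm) 3.589e-07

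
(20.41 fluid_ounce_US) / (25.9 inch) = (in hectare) 9.175e-08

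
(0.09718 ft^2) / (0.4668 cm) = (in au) 1.293e-11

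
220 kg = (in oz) 7760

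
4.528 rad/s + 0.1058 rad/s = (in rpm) 44.25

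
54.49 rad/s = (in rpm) 520.3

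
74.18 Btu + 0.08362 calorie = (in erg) 7.826e+11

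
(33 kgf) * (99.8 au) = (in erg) 4.832e+22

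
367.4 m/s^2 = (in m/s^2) 367.4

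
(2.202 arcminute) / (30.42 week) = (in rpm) 3.325e-10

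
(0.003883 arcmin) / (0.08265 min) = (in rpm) 2.175e-06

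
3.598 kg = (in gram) 3598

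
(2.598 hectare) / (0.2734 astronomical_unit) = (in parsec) 2.059e-23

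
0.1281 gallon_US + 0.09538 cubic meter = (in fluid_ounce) 3242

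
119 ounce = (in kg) 3.374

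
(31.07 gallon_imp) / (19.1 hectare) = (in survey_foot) 2.426e-06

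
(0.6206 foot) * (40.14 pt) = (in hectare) 2.679e-07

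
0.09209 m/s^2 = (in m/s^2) 0.09209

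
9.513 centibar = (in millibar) 95.13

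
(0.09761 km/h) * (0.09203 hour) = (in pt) 2.546e+04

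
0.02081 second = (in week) 3.441e-08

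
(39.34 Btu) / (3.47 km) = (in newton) 11.96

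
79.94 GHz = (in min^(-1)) 4.796e+12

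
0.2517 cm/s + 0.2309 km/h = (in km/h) 0.24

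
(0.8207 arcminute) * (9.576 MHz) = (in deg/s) 1.31e+05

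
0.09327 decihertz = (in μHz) 9327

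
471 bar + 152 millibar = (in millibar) 4.712e+05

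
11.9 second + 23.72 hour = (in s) 8.54e+04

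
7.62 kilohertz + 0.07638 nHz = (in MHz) 0.00762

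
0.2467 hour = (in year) 2.816e-05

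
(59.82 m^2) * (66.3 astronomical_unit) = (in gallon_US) 1.567e+17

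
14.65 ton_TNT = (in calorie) 1.465e+10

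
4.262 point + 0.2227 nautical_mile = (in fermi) 4.124e+17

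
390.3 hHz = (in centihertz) 3.903e+06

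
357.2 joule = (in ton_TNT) 8.537e-08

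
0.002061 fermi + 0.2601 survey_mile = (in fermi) 4.186e+17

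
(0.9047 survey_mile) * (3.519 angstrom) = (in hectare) 5.124e-11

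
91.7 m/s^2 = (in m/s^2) 91.7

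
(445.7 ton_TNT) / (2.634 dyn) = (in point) 2.007e+20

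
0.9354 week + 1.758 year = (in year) 1.776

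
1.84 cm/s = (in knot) 0.03577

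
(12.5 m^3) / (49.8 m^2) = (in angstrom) 2.51e+09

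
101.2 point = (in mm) 35.7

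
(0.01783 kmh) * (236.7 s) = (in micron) 1.172e+06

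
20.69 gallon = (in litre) 78.32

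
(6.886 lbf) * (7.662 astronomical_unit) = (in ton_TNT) 8391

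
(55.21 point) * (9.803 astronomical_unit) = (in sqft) 3.074e+11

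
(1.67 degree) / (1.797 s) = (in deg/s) 0.9293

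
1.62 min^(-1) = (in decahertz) 0.0027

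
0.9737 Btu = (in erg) 1.027e+10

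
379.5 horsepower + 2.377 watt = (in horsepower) 379.5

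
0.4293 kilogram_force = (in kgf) 0.4293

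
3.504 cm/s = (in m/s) 0.03504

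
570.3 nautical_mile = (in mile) 656.3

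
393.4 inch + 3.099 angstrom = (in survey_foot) 32.78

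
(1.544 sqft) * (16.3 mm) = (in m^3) 0.002338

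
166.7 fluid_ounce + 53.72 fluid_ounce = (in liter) 6.519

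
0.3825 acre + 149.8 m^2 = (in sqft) 1.827e+04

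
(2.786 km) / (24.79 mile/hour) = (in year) 7.972e-06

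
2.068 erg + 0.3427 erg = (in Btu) 2.285e-10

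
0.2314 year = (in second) 7.297e+06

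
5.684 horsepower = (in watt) 4239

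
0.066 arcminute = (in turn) 3.056e-06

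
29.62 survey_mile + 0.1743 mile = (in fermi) 4.795e+19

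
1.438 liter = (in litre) 1.438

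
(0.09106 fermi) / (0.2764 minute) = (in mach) 1.613e-20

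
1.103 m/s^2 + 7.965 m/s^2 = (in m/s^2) 9.068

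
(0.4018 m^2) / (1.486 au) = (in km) 1.807e-15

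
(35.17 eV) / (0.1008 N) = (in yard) 6.113e-17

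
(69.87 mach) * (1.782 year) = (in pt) 3.79e+15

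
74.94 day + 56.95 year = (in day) 2.086e+04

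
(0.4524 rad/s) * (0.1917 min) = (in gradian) 331.3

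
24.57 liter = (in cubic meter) 0.02457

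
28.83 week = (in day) 201.8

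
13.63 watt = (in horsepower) 0.01828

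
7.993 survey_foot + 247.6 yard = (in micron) 2.288e+08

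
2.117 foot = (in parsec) 2.091e-17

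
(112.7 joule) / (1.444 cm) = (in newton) 7805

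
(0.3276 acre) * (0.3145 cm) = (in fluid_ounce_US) 1.41e+05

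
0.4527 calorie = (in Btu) 0.001795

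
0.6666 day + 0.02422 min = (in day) 0.6666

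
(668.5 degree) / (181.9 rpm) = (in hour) 0.0001701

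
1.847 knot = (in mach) 0.002791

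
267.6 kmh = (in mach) 0.2183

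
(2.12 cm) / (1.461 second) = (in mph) 0.03246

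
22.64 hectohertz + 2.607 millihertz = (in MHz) 0.002264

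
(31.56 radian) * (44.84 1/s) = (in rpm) 1.351e+04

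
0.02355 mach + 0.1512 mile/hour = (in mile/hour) 18.09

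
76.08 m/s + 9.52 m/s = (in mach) 0.2514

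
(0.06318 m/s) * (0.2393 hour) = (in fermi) 5.443e+16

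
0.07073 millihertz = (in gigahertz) 7.073e-14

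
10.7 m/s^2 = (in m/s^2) 10.7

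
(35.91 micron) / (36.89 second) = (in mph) 2.178e-06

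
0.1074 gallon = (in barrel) 0.002557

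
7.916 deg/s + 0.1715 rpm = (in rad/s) 0.1561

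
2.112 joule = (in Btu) 0.002002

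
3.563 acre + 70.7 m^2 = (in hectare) 1.449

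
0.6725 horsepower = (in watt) 501.5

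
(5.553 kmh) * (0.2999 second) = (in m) 0.4626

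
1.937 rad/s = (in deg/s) 111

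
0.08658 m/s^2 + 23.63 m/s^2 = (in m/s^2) 23.72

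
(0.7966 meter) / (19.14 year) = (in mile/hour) 2.952e-09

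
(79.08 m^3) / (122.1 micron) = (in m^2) 6.477e+05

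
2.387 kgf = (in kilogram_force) 2.387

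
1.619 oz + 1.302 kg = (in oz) 47.55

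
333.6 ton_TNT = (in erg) 1.396e+19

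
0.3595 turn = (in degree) 129.4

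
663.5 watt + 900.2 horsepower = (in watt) 6.719e+05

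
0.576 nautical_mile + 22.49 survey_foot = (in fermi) 1.074e+18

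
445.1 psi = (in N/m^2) 3.069e+06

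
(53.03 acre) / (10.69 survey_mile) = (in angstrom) 1.247e+11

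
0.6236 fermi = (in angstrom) 6.236e-06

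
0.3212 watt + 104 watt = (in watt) 104.3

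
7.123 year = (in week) 371.4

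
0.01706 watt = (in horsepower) 2.288e-05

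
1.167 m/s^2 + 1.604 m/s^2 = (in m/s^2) 2.771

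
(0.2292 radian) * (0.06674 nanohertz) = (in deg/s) 8.764e-10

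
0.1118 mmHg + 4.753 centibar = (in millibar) 47.68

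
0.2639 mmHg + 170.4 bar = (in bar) 170.4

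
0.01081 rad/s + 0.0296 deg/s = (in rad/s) 0.01133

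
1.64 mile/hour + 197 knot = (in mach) 0.2998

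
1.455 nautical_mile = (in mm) 2.695e+06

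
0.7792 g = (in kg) 0.0007792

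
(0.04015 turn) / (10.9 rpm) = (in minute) 0.003683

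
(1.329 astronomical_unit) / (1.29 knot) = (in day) 3.467e+06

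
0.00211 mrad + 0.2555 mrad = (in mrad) 0.2576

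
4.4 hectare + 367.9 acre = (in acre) 378.8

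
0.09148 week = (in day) 0.6404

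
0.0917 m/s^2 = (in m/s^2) 0.0917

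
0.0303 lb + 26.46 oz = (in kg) 0.7639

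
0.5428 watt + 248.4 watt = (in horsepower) 0.3338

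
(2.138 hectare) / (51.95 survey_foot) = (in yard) 1477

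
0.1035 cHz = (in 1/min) 0.0621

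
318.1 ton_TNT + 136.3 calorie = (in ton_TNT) 318.1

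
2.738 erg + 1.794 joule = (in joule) 1.794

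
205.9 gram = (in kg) 0.2059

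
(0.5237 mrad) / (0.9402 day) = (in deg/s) 3.694e-07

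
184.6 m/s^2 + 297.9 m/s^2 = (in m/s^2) 482.5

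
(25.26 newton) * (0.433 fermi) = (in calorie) 2.614e-15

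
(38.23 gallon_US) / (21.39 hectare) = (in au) 4.523e-18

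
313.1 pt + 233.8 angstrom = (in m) 0.1105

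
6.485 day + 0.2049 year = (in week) 11.61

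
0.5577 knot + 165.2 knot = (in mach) 0.2504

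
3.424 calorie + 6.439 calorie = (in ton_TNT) 9.863e-09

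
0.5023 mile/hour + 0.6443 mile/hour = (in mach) 0.001505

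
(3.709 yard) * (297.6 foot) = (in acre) 0.07602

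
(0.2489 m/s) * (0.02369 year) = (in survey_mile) 115.5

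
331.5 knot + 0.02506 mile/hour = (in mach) 0.5009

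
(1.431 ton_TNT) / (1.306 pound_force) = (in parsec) 3.34e-08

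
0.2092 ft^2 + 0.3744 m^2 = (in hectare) 3.938e-05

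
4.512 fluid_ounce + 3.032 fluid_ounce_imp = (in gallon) 0.05801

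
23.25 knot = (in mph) 26.76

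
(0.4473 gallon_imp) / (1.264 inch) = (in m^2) 0.06334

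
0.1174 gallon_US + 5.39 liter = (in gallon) 1.541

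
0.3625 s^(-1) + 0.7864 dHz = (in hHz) 0.004411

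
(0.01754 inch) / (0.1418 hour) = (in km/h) 3.142e-06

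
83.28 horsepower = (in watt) 6.21e+04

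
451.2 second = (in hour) 0.1253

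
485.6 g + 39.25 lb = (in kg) 18.29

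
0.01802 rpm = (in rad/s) 0.001887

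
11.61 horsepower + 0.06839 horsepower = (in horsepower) 11.68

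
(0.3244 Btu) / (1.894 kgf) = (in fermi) 1.843e+16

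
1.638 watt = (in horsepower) 0.002197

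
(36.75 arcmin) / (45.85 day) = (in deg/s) 1.546e-07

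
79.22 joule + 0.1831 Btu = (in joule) 272.4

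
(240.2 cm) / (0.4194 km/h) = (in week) 3.409e-05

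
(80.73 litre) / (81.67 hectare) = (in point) 0.0002802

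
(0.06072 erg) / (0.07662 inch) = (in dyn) 0.312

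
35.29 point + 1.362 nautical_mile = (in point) 7.15e+06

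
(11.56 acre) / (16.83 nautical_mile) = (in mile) 0.0009326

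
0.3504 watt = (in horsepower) 0.0004699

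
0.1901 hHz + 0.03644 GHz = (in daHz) 3.644e+06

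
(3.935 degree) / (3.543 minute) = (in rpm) 0.003085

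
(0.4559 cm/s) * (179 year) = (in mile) 1.599e+04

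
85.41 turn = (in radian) 536.6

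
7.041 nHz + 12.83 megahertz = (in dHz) 1.283e+08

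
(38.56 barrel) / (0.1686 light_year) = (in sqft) 4.137e-14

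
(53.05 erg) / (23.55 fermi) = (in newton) 2.253e+08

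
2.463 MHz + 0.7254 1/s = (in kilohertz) 2463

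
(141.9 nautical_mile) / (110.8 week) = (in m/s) 0.003922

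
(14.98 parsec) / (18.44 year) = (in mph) 1.778e+09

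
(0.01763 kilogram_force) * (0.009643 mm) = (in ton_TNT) 3.985e-16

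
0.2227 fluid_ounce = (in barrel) 4.142e-05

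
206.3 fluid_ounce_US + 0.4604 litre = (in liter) 6.561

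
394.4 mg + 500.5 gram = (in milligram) 5.009e+05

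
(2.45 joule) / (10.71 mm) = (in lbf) 51.43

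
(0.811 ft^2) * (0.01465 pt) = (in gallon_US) 0.0001029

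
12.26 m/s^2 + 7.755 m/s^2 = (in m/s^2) 20.02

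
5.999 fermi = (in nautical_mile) 3.239e-18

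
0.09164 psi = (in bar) 0.006318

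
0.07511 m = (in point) 212.9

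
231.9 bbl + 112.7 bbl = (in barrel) 344.6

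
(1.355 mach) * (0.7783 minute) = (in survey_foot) 7.069e+04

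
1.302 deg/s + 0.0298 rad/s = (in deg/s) 3.009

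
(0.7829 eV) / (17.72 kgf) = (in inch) 2.842e-20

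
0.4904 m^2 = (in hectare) 4.904e-05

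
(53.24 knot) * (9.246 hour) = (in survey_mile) 566.5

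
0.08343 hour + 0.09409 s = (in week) 0.0004968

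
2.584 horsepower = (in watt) 1927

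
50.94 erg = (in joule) 5.094e-06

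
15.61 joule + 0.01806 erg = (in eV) 9.743e+19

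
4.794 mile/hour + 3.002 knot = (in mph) 8.249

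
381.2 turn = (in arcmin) 8.234e+06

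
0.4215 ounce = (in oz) 0.4215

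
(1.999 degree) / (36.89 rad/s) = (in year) 2.999e-11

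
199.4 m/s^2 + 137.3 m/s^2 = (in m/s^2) 336.7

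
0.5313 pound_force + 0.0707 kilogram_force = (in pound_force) 0.6872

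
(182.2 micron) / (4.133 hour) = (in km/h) 4.408e-08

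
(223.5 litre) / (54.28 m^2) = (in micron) 4118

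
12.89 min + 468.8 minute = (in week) 0.04779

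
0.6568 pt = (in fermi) 2.317e+11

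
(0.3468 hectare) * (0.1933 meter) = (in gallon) 1.771e+05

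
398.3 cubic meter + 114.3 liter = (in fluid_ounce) 1.347e+07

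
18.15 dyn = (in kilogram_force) 1.851e-05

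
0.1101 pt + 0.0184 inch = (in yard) 0.0005536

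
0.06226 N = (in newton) 0.06226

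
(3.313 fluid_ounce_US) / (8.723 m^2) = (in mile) 6.979e-09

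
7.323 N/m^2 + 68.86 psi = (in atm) 4.686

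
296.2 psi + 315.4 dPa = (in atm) 20.16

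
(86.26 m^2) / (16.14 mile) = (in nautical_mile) 1.793e-06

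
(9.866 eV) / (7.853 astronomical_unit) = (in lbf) 3.025e-31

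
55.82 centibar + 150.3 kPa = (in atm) 2.034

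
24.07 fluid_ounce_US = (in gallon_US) 0.188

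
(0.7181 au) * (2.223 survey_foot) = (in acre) 1.799e+07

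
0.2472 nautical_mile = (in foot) 1502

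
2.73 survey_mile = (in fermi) 4.394e+18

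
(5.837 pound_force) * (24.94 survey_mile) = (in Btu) 987.7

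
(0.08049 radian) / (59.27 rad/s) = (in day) 1.572e-08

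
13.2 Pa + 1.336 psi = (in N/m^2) 9225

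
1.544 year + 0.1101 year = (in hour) 1.449e+04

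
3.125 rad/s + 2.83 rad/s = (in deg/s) 341.2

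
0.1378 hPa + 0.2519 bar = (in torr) 189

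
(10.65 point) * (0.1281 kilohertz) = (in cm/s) 48.13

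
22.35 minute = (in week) 0.002217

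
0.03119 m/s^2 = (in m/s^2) 0.03119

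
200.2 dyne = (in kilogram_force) 0.0002041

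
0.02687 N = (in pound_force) 0.006041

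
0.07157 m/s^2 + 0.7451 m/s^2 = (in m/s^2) 0.8167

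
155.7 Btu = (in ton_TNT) 3.926e-05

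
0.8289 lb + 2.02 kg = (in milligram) 2.396e+06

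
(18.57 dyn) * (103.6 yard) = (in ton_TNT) 4.205e-12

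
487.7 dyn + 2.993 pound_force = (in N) 13.32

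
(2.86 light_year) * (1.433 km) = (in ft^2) 4.174e+20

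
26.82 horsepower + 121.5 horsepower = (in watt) 1.106e+05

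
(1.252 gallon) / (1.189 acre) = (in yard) 1.077e-06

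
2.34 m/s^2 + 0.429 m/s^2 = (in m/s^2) 2.769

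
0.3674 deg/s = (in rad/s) 0.006412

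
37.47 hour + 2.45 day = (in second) 3.466e+05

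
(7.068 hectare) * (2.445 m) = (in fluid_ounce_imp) 6.082e+09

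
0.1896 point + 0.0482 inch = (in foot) 0.004236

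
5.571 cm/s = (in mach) 0.0001636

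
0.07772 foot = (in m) 0.02369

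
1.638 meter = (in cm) 163.8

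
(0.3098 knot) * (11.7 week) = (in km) 1128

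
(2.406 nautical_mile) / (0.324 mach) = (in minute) 0.6732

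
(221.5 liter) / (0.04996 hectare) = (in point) 1.257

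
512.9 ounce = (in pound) 32.06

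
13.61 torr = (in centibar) 1.815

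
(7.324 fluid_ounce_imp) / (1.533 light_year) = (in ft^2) 1.544e-19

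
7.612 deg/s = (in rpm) 1.269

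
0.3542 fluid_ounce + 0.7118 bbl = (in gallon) 29.9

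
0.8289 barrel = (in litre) 131.8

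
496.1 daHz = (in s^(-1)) 4961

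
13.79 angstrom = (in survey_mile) 8.569e-13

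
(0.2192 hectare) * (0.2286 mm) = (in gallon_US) 132.4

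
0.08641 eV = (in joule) 1.384e-20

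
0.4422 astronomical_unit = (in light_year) 6.992e-06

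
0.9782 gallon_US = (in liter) 3.703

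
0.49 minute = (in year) 9.323e-07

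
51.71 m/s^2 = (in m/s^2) 51.71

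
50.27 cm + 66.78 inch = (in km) 0.002199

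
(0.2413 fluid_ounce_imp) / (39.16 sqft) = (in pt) 0.005342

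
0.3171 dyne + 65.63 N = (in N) 65.63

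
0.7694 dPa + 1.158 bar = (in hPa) 1158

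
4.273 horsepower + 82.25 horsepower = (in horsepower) 86.52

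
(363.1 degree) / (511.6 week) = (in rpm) 1.956e-07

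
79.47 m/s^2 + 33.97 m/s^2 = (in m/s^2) 113.4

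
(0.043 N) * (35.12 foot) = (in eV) 2.873e+18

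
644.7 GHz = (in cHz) 6.447e+13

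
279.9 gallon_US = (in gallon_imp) 233.1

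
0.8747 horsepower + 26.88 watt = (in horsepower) 0.9107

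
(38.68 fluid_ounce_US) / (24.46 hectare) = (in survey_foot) 1.534e-08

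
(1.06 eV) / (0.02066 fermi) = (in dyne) 822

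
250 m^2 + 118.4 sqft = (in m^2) 261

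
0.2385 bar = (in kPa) 23.85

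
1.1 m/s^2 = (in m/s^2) 1.1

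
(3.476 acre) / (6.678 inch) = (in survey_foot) 2.721e+05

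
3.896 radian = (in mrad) 3896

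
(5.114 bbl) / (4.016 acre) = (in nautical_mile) 2.701e-08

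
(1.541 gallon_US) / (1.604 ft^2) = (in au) 2.617e-13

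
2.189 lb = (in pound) 2.189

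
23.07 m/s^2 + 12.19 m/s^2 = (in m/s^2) 35.26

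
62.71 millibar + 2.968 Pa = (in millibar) 62.74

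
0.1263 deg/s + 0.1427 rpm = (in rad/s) 0.01715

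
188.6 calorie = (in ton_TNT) 1.886e-07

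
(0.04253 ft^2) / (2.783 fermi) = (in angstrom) 1.42e+22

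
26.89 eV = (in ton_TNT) 1.03e-27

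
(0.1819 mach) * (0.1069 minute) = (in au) 2.656e-09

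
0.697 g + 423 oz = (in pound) 26.44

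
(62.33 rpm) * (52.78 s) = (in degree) 1.974e+04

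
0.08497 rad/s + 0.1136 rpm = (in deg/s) 5.55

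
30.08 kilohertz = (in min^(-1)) 1.805e+06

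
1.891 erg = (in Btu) 1.792e-10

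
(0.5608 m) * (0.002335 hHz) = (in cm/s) 13.09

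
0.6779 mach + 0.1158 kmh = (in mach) 0.678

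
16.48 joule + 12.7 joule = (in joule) 29.18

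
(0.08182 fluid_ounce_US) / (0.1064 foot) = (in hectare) 7.461e-09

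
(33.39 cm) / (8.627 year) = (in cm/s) 1.227e-07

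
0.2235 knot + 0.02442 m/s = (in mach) 0.0004094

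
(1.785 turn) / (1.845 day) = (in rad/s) 7.036e-05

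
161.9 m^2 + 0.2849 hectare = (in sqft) 3.241e+04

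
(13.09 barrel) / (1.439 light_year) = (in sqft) 1.645e-15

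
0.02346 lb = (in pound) 0.02346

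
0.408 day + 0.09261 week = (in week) 0.1509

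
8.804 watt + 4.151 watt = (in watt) 12.96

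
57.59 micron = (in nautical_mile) 3.11e-08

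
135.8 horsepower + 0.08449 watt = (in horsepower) 135.8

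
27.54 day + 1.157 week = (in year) 0.09764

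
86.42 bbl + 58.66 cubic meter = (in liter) 7.24e+04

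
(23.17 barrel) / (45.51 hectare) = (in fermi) 8.094e+09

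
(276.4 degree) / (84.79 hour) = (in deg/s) 0.0009055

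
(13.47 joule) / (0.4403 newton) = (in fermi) 3.059e+16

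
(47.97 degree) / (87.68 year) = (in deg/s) 1.735e-08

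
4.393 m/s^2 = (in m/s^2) 4.393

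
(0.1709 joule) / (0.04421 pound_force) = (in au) 5.809e-12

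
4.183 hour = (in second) 1.506e+04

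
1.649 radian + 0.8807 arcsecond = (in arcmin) 5669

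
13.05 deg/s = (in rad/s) 0.2278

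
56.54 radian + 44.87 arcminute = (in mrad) 5.655e+04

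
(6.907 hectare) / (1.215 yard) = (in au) 4.156e-07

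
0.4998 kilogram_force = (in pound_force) 1.102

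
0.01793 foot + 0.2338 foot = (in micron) 7.673e+04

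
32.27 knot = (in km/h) 59.76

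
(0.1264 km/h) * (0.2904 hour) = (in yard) 40.14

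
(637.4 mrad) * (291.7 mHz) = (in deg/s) 10.65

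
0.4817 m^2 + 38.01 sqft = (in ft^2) 43.19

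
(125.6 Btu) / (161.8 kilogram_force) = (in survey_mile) 0.05189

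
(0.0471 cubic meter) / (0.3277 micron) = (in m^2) 1.437e+05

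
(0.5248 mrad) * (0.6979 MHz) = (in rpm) 3498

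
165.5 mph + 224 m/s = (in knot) 579.2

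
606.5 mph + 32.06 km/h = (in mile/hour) 626.4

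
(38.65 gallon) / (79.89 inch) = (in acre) 1.782e-05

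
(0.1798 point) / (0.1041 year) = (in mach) 5.674e-14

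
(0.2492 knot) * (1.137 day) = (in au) 8.419e-08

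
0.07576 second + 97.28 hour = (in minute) 5837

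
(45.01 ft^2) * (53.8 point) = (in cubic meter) 0.07936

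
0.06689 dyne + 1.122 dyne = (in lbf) 2.673e-06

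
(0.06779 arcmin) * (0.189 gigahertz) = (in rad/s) 3727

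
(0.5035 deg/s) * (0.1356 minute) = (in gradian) 4.552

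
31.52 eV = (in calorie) 1.207e-18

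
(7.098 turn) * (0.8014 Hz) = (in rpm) 341.3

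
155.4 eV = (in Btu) 2.36e-20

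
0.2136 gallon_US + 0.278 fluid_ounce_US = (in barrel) 0.005137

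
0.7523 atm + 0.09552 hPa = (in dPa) 7.624e+05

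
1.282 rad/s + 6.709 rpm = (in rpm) 18.95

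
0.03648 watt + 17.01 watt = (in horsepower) 0.02286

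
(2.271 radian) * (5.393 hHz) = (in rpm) 1.17e+04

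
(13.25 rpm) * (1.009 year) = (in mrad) 4.415e+10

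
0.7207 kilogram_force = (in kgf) 0.7207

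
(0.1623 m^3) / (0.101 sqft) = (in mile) 0.01075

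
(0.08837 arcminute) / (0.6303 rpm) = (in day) 4.508e-09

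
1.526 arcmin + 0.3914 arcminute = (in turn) 8.877e-05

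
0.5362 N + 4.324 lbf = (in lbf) 4.445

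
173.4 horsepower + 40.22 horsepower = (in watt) 1.593e+05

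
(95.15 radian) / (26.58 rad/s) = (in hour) 0.0009944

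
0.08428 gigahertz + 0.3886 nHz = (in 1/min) 5.057e+09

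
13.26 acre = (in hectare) 5.366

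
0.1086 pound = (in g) 49.26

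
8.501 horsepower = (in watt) 6339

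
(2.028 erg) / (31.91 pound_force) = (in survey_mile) 8.878e-13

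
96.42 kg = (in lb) 212.6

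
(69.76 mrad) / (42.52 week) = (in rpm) 2.59e-08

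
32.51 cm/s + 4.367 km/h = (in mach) 0.004517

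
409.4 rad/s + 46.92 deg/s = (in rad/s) 410.2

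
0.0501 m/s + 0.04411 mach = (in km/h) 54.25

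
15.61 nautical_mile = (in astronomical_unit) 1.932e-07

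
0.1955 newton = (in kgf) 0.01994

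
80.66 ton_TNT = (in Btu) 3.199e+08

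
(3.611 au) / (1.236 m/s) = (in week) 7.226e+05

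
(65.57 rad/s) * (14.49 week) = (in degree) 3.292e+10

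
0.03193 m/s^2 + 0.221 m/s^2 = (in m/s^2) 0.2529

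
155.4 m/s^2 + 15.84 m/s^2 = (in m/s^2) 171.2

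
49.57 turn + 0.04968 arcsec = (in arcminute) 1.071e+06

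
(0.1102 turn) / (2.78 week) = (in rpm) 3.933e-06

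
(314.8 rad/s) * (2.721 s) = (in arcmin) 2.945e+06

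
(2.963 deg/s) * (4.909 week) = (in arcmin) 5.278e+08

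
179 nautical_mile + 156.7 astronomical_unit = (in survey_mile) 1.457e+10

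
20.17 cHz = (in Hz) 0.2017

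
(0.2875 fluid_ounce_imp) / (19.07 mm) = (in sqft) 0.004611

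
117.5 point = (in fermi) 4.145e+13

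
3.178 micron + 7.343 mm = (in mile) 4.565e-06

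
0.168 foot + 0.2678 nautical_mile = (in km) 0.496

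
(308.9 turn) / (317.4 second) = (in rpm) 58.39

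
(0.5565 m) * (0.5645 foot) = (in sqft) 1.031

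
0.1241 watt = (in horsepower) 0.0001664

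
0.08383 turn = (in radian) 0.5267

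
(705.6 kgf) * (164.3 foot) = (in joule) 3.465e+05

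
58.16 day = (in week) 8.309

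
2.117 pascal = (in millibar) 0.02117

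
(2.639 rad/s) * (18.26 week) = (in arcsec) 6.011e+12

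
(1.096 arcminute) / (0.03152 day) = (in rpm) 1.118e-06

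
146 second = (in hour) 0.04056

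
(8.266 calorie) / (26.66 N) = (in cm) 129.7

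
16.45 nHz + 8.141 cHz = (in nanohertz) 8.141e+07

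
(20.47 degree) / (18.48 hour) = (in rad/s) 5.37e-06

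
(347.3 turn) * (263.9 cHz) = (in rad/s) 5759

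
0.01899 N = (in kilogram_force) 0.001936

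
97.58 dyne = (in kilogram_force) 9.95e-05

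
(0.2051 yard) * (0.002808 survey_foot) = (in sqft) 0.001728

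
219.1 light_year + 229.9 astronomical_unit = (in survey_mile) 1.288e+15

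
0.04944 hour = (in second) 178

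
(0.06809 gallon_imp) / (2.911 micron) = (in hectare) 0.01063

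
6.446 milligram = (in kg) 6.446e-06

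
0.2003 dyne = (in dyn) 0.2003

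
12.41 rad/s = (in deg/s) 711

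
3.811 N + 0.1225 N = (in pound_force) 0.8843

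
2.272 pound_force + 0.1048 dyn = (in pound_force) 2.272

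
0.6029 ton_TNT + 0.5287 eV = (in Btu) 2.391e+06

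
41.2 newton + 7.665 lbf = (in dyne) 7.53e+06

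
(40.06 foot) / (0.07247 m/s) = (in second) 168.5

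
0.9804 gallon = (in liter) 3.711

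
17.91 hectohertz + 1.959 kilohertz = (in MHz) 0.00375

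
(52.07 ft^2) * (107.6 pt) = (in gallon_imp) 40.39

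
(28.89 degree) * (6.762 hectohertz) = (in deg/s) 1.954e+04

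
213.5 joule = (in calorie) 51.03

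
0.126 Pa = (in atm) 1.244e-06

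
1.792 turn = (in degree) 645.1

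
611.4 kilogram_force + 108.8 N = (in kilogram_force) 622.5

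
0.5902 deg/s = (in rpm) 0.09837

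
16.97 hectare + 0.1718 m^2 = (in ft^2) 1.827e+06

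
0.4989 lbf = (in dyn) 2.219e+05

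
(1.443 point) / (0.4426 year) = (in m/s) 3.647e-11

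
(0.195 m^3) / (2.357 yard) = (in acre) 2.236e-05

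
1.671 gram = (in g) 1.671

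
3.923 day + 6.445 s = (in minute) 5649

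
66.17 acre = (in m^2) 2.678e+05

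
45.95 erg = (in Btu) 4.355e-09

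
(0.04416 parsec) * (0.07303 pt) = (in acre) 8.675e+06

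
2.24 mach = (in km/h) 2746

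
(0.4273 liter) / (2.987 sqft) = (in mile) 9.568e-07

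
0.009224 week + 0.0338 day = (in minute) 141.6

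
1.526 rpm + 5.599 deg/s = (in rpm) 2.459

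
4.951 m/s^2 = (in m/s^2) 4.951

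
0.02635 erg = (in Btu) 2.497e-12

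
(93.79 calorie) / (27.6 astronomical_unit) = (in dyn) 9.504e-06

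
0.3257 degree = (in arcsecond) 1173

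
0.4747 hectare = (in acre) 1.173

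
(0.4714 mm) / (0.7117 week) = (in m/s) 1.095e-09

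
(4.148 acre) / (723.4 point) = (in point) 1.865e+08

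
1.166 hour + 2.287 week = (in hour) 385.4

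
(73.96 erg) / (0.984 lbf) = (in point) 0.00479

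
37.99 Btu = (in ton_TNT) 9.58e-06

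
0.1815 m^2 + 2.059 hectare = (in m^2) 2.059e+04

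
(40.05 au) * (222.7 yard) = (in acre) 3.015e+11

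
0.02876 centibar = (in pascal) 28.76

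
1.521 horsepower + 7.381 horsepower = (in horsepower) 8.902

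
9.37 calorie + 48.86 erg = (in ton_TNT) 9.37e-09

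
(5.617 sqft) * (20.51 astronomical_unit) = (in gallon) 4.23e+14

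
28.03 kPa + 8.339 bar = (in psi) 125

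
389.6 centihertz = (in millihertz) 3896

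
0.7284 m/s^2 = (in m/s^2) 0.7284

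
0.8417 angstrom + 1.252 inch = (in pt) 90.14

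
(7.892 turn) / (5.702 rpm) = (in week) 0.0001373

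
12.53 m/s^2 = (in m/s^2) 12.53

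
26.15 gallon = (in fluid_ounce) 3347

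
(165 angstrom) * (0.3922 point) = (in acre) 5.641e-16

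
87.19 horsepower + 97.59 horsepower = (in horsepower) 184.8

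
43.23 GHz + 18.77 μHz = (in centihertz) 4.323e+12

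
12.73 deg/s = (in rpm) 2.122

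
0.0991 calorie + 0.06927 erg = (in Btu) 0.000393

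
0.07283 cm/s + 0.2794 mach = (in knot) 184.9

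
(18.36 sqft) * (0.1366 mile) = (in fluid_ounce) 1.268e+07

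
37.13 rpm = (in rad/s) 3.888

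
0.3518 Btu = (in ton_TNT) 8.871e-08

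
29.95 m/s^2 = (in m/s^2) 29.95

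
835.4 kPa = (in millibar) 8354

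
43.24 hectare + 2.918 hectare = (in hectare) 46.16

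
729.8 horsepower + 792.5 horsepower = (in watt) 1.135e+06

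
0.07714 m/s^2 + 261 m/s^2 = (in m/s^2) 261.1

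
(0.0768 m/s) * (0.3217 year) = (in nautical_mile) 420.7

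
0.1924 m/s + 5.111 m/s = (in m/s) 5.303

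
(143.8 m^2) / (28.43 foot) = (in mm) 1.659e+04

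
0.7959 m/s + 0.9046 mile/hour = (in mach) 0.003525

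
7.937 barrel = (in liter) 1262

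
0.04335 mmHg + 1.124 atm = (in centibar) 113.9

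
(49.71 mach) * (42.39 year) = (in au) 151.3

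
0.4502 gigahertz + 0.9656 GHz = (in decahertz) 1.416e+08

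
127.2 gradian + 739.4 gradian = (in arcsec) 2.808e+06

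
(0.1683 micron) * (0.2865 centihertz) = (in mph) 1.079e-09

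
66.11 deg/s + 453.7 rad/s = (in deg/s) 2.606e+04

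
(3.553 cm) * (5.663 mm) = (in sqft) 0.002166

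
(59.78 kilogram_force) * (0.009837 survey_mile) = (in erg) 9.281e+10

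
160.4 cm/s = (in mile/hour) 3.588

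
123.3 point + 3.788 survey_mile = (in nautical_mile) 3.292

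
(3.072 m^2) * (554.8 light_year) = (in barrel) 1.014e+20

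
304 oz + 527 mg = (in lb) 19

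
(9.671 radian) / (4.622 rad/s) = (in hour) 0.0005812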